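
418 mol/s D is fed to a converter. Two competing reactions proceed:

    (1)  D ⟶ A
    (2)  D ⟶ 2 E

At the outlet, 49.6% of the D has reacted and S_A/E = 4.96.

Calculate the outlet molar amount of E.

Conversion of D: D consumed = 0.496 × 418 = 207.3 mol/s = 1ξ₁ + 1ξ₂.
Selectivity: 1ξ₁ / (2ξ₂) = 4.96 → ξ₁ = 9.92 ξ₂.
Substitute: (1·9.92 + 1) ξ₂ = 207.3 → ξ₂ = 18.99 mol/s, ξ₁ = 188.3 mol/s.
Outlet amounts (n = n₀ + Σ ν·ξ):
  D: 418 − 1(188.3) − 1(18.99) = 210.7
  A: 0 + 1(188.3) = 188.3
  E: 0 + 2(18.99) = 37.97

38 mol/s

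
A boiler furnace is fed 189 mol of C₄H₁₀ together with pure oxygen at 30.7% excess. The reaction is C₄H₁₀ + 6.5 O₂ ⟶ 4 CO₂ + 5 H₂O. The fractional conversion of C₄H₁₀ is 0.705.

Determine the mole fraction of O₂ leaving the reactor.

0.371

Stoichiometric O₂ = 6.5 × 189 = 1228 mol; O₂ fed = 1228 × 1.307 = 1606 mol.
Fuel reacted = 0.705 × 189 → ξ = 133.2 mol.
Outlet (n = n₀ + ν ξ):
  C₄H₁₀: 189 − 1(133.2) = 55.75
  O₂: 1606 − 6.5(133.2) = 739.6
  CO₂: 0 + 4(133.2) = 533
  H₂O: 0 + 5(133.2) = 666.2
Total out = 1995 mol; y_O₂ = 739.6 / 1995 = 0.3708.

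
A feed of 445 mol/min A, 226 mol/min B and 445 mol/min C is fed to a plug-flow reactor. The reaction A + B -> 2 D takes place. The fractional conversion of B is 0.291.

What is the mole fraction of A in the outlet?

B reacted = 0.291 × 226 = 65.77 mol/min; ν_B = −1, so ξ = 65.77/1 = 65.77 mol/min.
Outlet amounts (n = n₀ + ν ξ):
  A: 445 − 1(65.77) = 379.2
  B: 226 − 1(65.77) = 160.2
  D: 0 + 2(65.77) = 131.5
  C: 445 (inert)
Total out = 1116 mol/min; y_A = 379.2 / 1116 = 0.3398.

0.34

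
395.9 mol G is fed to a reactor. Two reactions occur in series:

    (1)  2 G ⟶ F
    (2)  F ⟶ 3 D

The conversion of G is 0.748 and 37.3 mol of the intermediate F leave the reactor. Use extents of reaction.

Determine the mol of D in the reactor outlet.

332 mol

Conversion of G: G consumed = 2ξ₁ = 0.748 × 395.9 → ξ₁ = 148.1 mol.
F balance: n_F = 0 + 1ξ₁ − 1ξ₂ = 37.3 → ξ₂ = (1·148.1 − 37.3)/1 = 110.8 mol.
Outlet amounts (n = n₀ + Σ ν·ξ):
  G: 395.9 − 2(148.1) = 99.77
  F: 0 + 1(148.1) − 1(110.8) = 37.3
  D: 0 + 3(110.8) = 332.3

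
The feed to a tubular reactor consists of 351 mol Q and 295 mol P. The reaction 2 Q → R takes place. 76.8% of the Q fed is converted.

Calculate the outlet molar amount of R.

135 mol

Q reacted = 0.768 × 351 = 269.6 mol; ν_Q = −2, so ξ = 269.6/2 = 134.8 mol.
Outlet amounts (n = n₀ + ν ξ):
  Q: 351 − 2(134.8) = 81.43
  R: 0 + 1(134.8) = 134.8
  P: 295 (inert)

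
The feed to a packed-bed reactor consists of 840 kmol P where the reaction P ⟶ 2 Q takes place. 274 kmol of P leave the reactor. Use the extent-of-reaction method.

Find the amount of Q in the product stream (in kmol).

1130 kmol

For P: n = n₀ − 1ξ → 274 = 840 − 1ξ, giving ξ = 566 kmol.
Outlet amounts (n = n₀ + ν ξ):
  P: 840 − 1(566) = 274
  Q: 0 + 2(566) = 1132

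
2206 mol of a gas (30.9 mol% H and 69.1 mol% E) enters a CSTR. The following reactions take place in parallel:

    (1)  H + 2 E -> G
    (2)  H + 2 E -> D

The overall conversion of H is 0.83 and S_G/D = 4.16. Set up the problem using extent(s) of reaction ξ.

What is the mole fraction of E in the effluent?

0.366

Conversion of H: H consumed = 0.83 × 681.7 = 565.8 mol = 1ξ₁ + 1ξ₂.
Selectivity: 1ξ₁ / (1ξ₂) = 4.16 → ξ₁ = 4.16 ξ₂.
Substitute: (1·4.16 + 1) ξ₂ = 565.8 → ξ₂ = 109.6 mol, ξ₁ = 456.1 mol.
Outlet amounts (n = n₀ + Σ ν·ξ):
  H: 681.7 − 1(456.1) − 1(109.6) = 115.9
  E: 1524 − 2(456.1) − 2(109.6) = 392.8
  G: 0 + 1(456.1) = 456.1
  D: 0 + 1(109.6) = 109.6
Total out = 1074 mol; y_E = 392.8 / 1074 = 0.3656.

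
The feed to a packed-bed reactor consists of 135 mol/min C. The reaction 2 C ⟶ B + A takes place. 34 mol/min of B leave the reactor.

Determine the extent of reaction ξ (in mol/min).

ξ = 34 mol/min

For B: n = n₀ + 1ξ → 34 = 0 + 1ξ, giving ξ = 34 mol/min.
Outlet amounts (n = n₀ + ν ξ):
  C: 135 − 2(34) = 67
  B: 0 + 1(34) = 34
  A: 0 + 1(34) = 34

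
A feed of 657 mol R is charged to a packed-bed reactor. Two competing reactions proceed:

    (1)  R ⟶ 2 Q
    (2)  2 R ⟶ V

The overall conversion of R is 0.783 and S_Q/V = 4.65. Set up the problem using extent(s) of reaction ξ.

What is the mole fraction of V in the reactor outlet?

0.146

Conversion of R: R consumed = 0.783 × 657 = 514.4 mol = 1ξ₁ + 2ξ₂.
Selectivity: 2ξ₁ / (1ξ₂) = 4.65 → ξ₁ = 2.325 ξ₂.
Substitute: (1·2.325 + 2) ξ₂ = 514.4 → ξ₂ = 118.9 mol, ξ₁ = 276.5 mol.
Outlet amounts (n = n₀ + Σ ν·ξ):
  R: 657 − 1(276.5) − 2(118.9) = 142.6
  Q: 0 + 2(276.5) = 553.1
  V: 0 + 1(118.9) = 118.9
Total out = 814.6 mol; y_V = 118.9 / 814.6 = 0.146.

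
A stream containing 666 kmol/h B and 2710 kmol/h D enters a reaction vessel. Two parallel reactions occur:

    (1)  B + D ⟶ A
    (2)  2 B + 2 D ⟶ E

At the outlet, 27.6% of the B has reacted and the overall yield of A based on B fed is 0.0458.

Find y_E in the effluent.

Yield of A: 1ξ₁ / 666 = 0.0458 → ξ₁ = 30.5 kmol/h.
Conversion of B: 1ξ₁ + 2ξ₂ = 0.276 × 666 = 183.8 → ξ₂ = 76.66 kmol/h.
Outlet amounts (n = n₀ + Σ ν·ξ):
  B: 666 − 1(30.5) − 2(76.66) = 482.2
  D: 2710 − 1(30.5) − 2(76.66) = 2526
  A: 0 + 1(30.5) = 30.5
  E: 0 + 1(76.66) = 76.66
Total out = 3116 kmol/h; y_E = 76.66 / 3116 = 0.0246.

0.0246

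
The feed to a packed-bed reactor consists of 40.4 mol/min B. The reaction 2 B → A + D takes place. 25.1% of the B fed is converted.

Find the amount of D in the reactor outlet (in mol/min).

5.07 mol/min

B reacted = 0.251 × 40.4 = 10.14 mol/min; ν_B = −2, so ξ = 10.14/2 = 5.07 mol/min.
Outlet amounts (n = n₀ + ν ξ):
  B: 40.4 − 2(5.07) = 30.26
  A: 0 + 1(5.07) = 5.07
  D: 0 + 1(5.07) = 5.07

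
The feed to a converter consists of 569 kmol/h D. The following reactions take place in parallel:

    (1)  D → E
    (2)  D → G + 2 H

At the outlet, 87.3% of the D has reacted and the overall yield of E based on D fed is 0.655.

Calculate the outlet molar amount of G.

124 kmol/h

Yield of E: 1ξ₁ / 569 = 0.655 → ξ₁ = 372.7 kmol/h.
Conversion of D: 1ξ₁ + 1ξ₂ = 0.873 × 569 = 496.7 → ξ₂ = 124 kmol/h.
Outlet amounts (n = n₀ + Σ ν·ξ):
  D: 569 − 1(372.7) − 1(124) = 72.26
  E: 0 + 1(372.7) = 372.7
  G: 0 + 1(124) = 124
  H: 0 + 2(124) = 248.1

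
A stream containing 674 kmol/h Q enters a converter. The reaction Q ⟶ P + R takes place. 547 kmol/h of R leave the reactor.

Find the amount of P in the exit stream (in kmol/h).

For R: n = n₀ + 1ξ → 547 = 0 + 1ξ, giving ξ = 547 kmol/h.
Outlet amounts (n = n₀ + ν ξ):
  Q: 674 − 1(547) = 127
  P: 0 + 1(547) = 547
  R: 0 + 1(547) = 547

547 kmol/h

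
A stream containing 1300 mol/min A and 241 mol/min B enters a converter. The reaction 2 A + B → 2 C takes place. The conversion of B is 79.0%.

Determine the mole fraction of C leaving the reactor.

B reacted = 0.79 × 241 = 190.4 mol/min; ν_B = −1, so ξ = 190.4/1 = 190.4 mol/min.
Outlet amounts (n = n₀ + ν ξ):
  A: 1300 − 2(190.4) = 919.2
  B: 241 − 1(190.4) = 50.61
  C: 0 + 2(190.4) = 380.8
Total out = 1351 mol/min; y_C = 380.8 / 1351 = 0.2819.

0.282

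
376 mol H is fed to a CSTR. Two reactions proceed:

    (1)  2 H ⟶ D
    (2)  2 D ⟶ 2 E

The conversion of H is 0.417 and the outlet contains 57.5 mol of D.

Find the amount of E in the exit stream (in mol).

20.9 mol

Conversion of H: H consumed = 2ξ₁ = 0.417 × 376 → ξ₁ = 78.4 mol.
D balance: n_D = 0 + 1ξ₁ − 2ξ₂ = 57.5 → ξ₂ = (1·78.4 − 57.5)/2 = 10.45 mol.
Outlet amounts (n = n₀ + Σ ν·ξ):
  H: 376 − 2(78.4) = 219.2
  D: 0 + 1(78.4) − 2(10.45) = 57.5
  E: 0 + 2(10.45) = 20.9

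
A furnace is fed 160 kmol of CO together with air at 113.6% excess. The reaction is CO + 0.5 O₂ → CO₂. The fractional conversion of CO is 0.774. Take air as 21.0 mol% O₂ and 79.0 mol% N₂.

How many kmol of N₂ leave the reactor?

Stoichiometric O₂ = 0.5 × 160 = 80 kmol; O₂ fed = 80 × 2.136 = 170.9 kmol.
N₂ fed = 170.9 × 79/21 = 642.8 kmol.
Fuel reacted = 0.774 × 160 → ξ = 123.8 kmol.
Outlet (n = n₀ + ν ξ):
  CO: 160 − 1(123.8) = 36.16
  O₂: 170.9 − 0.5(123.8) = 109
  N₂: 642.8 (inert)
  CO₂: 0 + 1(123.8) = 123.8

643 kmol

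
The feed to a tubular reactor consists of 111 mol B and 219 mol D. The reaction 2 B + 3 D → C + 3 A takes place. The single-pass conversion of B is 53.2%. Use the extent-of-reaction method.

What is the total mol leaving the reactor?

300 mol

B reacted = 0.532 × 111 = 59.05 mol; ν_B = −2, so ξ = 59.05/2 = 29.53 mol.
Outlet amounts (n = n₀ + ν ξ):
  B: 111 − 2(29.53) = 51.95
  D: 219 − 3(29.53) = 130.4
  C: 0 + 1(29.53) = 29.53
  A: 0 + 3(29.53) = 88.58
Total out = 51.95 + 130.4 + 29.53 + 88.58 = 300.5 mol.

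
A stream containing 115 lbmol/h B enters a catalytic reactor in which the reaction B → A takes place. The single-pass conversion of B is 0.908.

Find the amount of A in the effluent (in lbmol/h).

B reacted = 0.908 × 115 = 104.4 lbmol/h; ν_B = −1, so ξ = 104.4/1 = 104.4 lbmol/h.
Outlet amounts (n = n₀ + ν ξ):
  B: 115 − 1(104.4) = 10.58
  A: 0 + 1(104.4) = 104.4

104 lbmol/h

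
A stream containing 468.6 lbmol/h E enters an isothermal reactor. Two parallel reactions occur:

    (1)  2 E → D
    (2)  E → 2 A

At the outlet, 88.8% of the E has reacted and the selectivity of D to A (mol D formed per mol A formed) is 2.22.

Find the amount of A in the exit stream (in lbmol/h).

Conversion of E: E consumed = 0.888 × 468.6 = 416.1 lbmol/h = 2ξ₁ + 1ξ₂.
Selectivity: 1ξ₁ / (2ξ₂) = 2.22 → ξ₁ = 4.44 ξ₂.
Substitute: (2·4.44 + 1) ξ₂ = 416.1 → ξ₂ = 42.12 lbmol/h, ξ₁ = 187 lbmol/h.
Outlet amounts (n = n₀ + Σ ν·ξ):
  E: 468.6 − 2(187) − 1(42.12) = 52.48
  D: 0 + 1(187) = 187
  A: 0 + 2(42.12) = 84.23

84.2 lbmol/h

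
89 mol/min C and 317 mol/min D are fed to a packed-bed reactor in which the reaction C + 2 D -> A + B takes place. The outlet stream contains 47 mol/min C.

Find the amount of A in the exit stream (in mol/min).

For C: n = n₀ − 1ξ → 47 = 89 − 1ξ, giving ξ = 42 mol/min.
Outlet amounts (n = n₀ + ν ξ):
  C: 89 − 1(42) = 47
  D: 317 − 2(42) = 233
  A: 0 + 1(42) = 42
  B: 0 + 1(42) = 42

42 mol/min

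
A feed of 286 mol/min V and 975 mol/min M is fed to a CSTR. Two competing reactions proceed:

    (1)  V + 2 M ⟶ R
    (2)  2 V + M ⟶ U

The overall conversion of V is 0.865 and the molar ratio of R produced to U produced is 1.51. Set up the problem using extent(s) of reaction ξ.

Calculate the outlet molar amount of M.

692 mol/min

Conversion of V: V consumed = 0.865 × 286 = 247.4 mol/min = 1ξ₁ + 2ξ₂.
Selectivity: 1ξ₁ / (1ξ₂) = 1.51 → ξ₁ = 1.51 ξ₂.
Substitute: (1·1.51 + 2) ξ₂ = 247.4 → ξ₂ = 70.48 mol/min, ξ₁ = 106.4 mol/min.
Outlet amounts (n = n₀ + Σ ν·ξ):
  V: 286 − 1(106.4) − 2(70.48) = 38.61
  M: 975 − 2(106.4) − 1(70.48) = 691.7
  R: 0 + 1(106.4) = 106.4
  U: 0 + 1(70.48) = 70.48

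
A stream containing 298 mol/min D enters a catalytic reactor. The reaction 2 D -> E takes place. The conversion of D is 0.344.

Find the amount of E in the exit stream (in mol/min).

D reacted = 0.344 × 298 = 102.5 mol/min; ν_D = −2, so ξ = 102.5/2 = 51.26 mol/min.
Outlet amounts (n = n₀ + ν ξ):
  D: 298 − 2(51.26) = 195.5
  E: 0 + 1(51.26) = 51.26

51.3 mol/min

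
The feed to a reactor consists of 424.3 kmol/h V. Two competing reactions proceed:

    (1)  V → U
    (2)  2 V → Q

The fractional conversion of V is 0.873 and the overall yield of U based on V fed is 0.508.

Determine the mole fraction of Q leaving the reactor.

Yield of U: 1ξ₁ / 424.3 = 0.508 → ξ₁ = 215.5 kmol/h.
Conversion of V: 1ξ₁ + 2ξ₂ = 0.873 × 424.3 = 370.4 → ξ₂ = 77.43 kmol/h.
Outlet amounts (n = n₀ + Σ ν·ξ):
  V: 424.3 − 1(215.5) − 2(77.43) = 53.89
  U: 0 + 1(215.5) = 215.5
  Q: 0 + 1(77.43) = 77.43
Total out = 346.9 kmol/h; y_Q = 77.43 / 346.9 = 0.2232.

0.223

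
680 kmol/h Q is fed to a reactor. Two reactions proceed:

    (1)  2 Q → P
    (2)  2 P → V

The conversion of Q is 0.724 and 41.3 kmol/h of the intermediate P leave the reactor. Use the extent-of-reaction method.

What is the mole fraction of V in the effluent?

0.309

Conversion of Q: Q consumed = 2ξ₁ = 0.724 × 680 → ξ₁ = 246.2 kmol/h.
P balance: n_P = 0 + 1ξ₁ − 2ξ₂ = 41.3 → ξ₂ = (1·246.2 − 41.3)/2 = 102.4 kmol/h.
Outlet amounts (n = n₀ + Σ ν·ξ):
  Q: 680 − 2(246.2) = 187.7
  P: 0 + 1(246.2) − 2(102.4) = 41.3
  V: 0 + 1(102.4) = 102.4
Total out = 331.4 kmol/h; y_V = 102.4 / 331.4 = 0.3091.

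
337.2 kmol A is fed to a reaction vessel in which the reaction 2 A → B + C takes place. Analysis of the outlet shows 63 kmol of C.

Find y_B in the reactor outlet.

0.187

For C: n = n₀ + 1ξ → 63 = 0 + 1ξ, giving ξ = 63 kmol.
Outlet amounts (n = n₀ + ν ξ):
  A: 337.2 − 2(63) = 211.2
  B: 0 + 1(63) = 63
  C: 0 + 1(63) = 63
Total out = 337.2 kmol; y_B = 63 / 337.2 = 0.1868.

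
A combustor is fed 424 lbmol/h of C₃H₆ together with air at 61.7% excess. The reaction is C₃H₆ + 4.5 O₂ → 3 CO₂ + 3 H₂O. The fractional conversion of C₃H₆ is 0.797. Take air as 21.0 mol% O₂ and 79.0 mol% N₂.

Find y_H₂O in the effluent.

0.0663

Stoichiometric O₂ = 4.5 × 424 = 1908 lbmol/h; O₂ fed = 1908 × 1.617 = 3085 lbmol/h.
N₂ fed = 3085 × 79/21 = 11610 lbmol/h.
Fuel reacted = 0.797 × 424 → ξ = 337.9 lbmol/h.
Outlet (n = n₀ + ν ξ):
  C₃H₆: 424 − 1(337.9) = 86.07
  O₂: 3085 − 4.5(337.9) = 1565
  N₂: 11610 (inert)
  CO₂: 0 + 3(337.9) = 1014
  H₂O: 0 + 3(337.9) = 1014
Total out = 15280 lbmol/h; y_H₂O = 1014 / 15280 = 0.06633.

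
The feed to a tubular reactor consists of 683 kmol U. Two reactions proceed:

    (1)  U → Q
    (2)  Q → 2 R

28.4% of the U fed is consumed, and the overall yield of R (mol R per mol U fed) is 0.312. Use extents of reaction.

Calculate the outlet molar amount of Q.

87.4 kmol

Conversion of U: U consumed = 1ξ₁ = 0.284 × 683 → ξ₁ = 194 kmol.
Yield of R: 2ξ₂ / 683 = 0.312 → ξ₂ = 106.5 kmol.
Outlet amounts (n = n₀ + Σ ν·ξ):
  U: 683 − 1(194) = 489
  Q: 0 + 1(194) − 1(106.5) = 87.42
  R: 0 + 2(106.5) = 213.1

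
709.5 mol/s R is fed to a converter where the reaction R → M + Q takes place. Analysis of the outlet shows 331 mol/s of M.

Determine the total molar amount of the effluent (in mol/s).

1040 mol/s

For M: n = n₀ + 1ξ → 331 = 0 + 1ξ, giving ξ = 331 mol/s.
Outlet amounts (n = n₀ + ν ξ):
  R: 709.5 − 1(331) = 378.5
  M: 0 + 1(331) = 331
  Q: 0 + 1(331) = 331
Total out = 378.5 + 331 + 331 = 1040 mol/s.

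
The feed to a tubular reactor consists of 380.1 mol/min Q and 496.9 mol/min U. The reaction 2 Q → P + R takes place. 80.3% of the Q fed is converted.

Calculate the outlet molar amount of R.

153 mol/min

Q reacted = 0.803 × 380.1 = 305.2 mol/min; ν_Q = −2, so ξ = 305.2/2 = 152.6 mol/min.
Outlet amounts (n = n₀ + ν ξ):
  Q: 380.1 − 2(152.6) = 74.88
  P: 0 + 1(152.6) = 152.6
  R: 0 + 1(152.6) = 152.6
  U: 496.9 (inert)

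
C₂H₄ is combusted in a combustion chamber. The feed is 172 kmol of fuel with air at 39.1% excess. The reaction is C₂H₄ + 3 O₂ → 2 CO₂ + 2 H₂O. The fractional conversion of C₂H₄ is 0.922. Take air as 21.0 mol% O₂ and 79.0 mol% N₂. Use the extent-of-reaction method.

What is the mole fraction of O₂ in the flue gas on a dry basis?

Stoichiometric O₂ = 3 × 172 = 516 kmol; O₂ fed = 516 × 1.391 = 717.8 kmol.
N₂ fed = 717.8 × 79/21 = 2700 kmol.
Fuel reacted = 0.922 × 172 → ξ = 158.6 kmol.
Outlet (n = n₀ + ν ξ):
  C₂H₄: 172 − 1(158.6) = 13.42
  O₂: 717.8 − 3(158.6) = 242
  N₂: 2700 (inert)
  CO₂: 0 + 2(158.6) = 317.2
  H₂O: 0 + 2(158.6) = 317.2
Dry total = 3273 kmol; y_O₂ (dry) = 242 / 3273 = 0.07395.

0.0739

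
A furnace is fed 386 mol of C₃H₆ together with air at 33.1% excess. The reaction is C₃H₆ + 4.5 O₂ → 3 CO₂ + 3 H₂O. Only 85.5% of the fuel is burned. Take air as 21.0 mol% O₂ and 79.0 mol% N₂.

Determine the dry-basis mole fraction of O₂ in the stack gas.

Stoichiometric O₂ = 4.5 × 386 = 1737 mol; O₂ fed = 1737 × 1.331 = 2312 mol.
N₂ fed = 2312 × 79/21 = 8697 mol.
Fuel reacted = 0.855 × 386 → ξ = 330 mol.
Outlet (n = n₀ + ν ξ):
  C₃H₆: 386 − 1(330) = 55.97
  O₂: 2312 − 4.5(330) = 826.8
  N₂: 8697 (inert)
  CO₂: 0 + 3(330) = 990.1
  H₂O: 0 + 3(330) = 990.1
Dry total = 10570 mol; y_O₂ (dry) = 826.8 / 10570 = 0.07822.

0.0782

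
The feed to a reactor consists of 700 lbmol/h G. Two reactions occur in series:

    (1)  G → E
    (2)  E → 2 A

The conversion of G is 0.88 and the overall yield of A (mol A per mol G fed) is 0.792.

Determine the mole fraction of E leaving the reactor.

Conversion of G: G consumed = 1ξ₁ = 0.88 × 700 → ξ₁ = 616 lbmol/h.
Yield of A: 2ξ₂ / 700 = 0.792 → ξ₂ = 277.2 lbmol/h.
Outlet amounts (n = n₀ + Σ ν·ξ):
  G: 700 − 1(616) = 84
  E: 0 + 1(616) − 1(277.2) = 338.8
  A: 0 + 2(277.2) = 554.4
Total out = 977.2 lbmol/h; y_E = 338.8 / 977.2 = 0.3467.

0.347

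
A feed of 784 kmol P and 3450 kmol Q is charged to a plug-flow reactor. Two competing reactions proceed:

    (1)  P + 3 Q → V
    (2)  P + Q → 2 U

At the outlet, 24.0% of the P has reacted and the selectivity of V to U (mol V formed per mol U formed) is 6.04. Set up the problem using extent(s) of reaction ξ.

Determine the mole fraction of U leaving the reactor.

0.00775

Conversion of P: P consumed = 0.24 × 784 = 188.2 kmol = 1ξ₁ + 1ξ₂.
Selectivity: 1ξ₁ / (2ξ₂) = 6.04 → ξ₁ = 12.08 ξ₂.
Substitute: (1·12.08 + 1) ξ₂ = 188.2 → ξ₂ = 14.39 kmol, ξ₁ = 173.8 kmol.
Outlet amounts (n = n₀ + Σ ν·ξ):
  P: 784 − 1(173.8) − 1(14.39) = 595.8
  Q: 3450 − 3(173.8) − 1(14.39) = 2914
  V: 0 + 1(173.8) = 173.8
  U: 0 + 2(14.39) = 28.77
Total out = 3713 kmol; y_U = 28.77 / 3713 = 0.007749.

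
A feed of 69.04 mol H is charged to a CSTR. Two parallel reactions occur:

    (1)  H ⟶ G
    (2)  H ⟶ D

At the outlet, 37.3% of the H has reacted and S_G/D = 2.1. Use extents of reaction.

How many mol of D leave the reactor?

Conversion of H: H consumed = 0.373 × 69.04 = 25.75 mol = 1ξ₁ + 1ξ₂.
Selectivity: 1ξ₁ / (1ξ₂) = 2.1 → ξ₁ = 2.1 ξ₂.
Substitute: (1·2.1 + 1) ξ₂ = 25.75 → ξ₂ = 8.307 mol, ξ₁ = 17.44 mol.
Outlet amounts (n = n₀ + Σ ν·ξ):
  H: 69.04 − 1(17.44) − 1(8.307) = 43.29
  G: 0 + 1(17.44) = 17.44
  D: 0 + 1(8.307) = 8.307

8.31 mol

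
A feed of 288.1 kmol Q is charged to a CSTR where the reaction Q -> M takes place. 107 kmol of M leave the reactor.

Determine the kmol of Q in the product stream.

For M: n = n₀ + 1ξ → 107 = 0 + 1ξ, giving ξ = 107 kmol.
Outlet amounts (n = n₀ + ν ξ):
  Q: 288.1 − 1(107) = 181.1
  M: 0 + 1(107) = 107

181 kmol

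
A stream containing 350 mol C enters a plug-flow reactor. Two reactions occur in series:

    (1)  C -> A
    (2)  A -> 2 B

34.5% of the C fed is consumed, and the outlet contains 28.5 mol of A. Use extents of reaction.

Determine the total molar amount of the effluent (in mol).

Conversion of C: C consumed = 1ξ₁ = 0.345 × 350 → ξ₁ = 120.7 mol.
A balance: n_A = 0 + 1ξ₁ − 1ξ₂ = 28.5 → ξ₂ = (1·120.7 − 28.5)/1 = 92.25 mol.
Outlet amounts (n = n₀ + Σ ν·ξ):
  C: 350 − 1(120.7) = 229.2
  A: 0 + 1(120.7) − 1(92.25) = 28.5
  B: 0 + 2(92.25) = 184.5
Total out = 229.2 + 28.5 + 184.5 = 442.2 mol.

442 mol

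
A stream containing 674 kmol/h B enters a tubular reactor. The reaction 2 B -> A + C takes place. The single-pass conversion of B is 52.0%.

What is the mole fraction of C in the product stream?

B reacted = 0.52 × 674 = 350.5 kmol/h; ν_B = −2, so ξ = 350.5/2 = 175.2 kmol/h.
Outlet amounts (n = n₀ + ν ξ):
  B: 674 − 2(175.2) = 323.5
  A: 0 + 1(175.2) = 175.2
  C: 0 + 1(175.2) = 175.2
Total out = 674 kmol/h; y_C = 175.2 / 674 = 0.26.

0.26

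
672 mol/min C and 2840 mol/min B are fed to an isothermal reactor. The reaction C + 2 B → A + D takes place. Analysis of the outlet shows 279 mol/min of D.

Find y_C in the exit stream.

For D: n = n₀ + 1ξ → 279 = 0 + 1ξ, giving ξ = 279 mol/min.
Outlet amounts (n = n₀ + ν ξ):
  C: 672 − 1(279) = 393
  B: 2840 − 2(279) = 2282
  A: 0 + 1(279) = 279
  D: 0 + 1(279) = 279
Total out = 3233 mol/min; y_C = 393 / 3233 = 0.1216.

0.122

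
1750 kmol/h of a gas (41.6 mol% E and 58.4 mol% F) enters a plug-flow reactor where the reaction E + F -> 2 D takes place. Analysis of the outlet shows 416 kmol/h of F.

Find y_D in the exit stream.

0.693

For F: n = n₀ − 1ξ → 416 = 1022 − 1ξ, giving ξ = 606 kmol/h.
Outlet amounts (n = n₀ + ν ξ):
  E: 728 − 1(606) = 122
  F: 1022 − 1(606) = 416
  D: 0 + 2(606) = 1212
Total out = 1750 kmol/h; y_D = 1212 / 1750 = 0.6926.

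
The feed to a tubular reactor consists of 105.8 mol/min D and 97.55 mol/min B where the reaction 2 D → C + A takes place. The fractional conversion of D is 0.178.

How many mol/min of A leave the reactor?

9.42 mol/min

D reacted = 0.178 × 105.8 = 18.83 mol/min; ν_D = −2, so ξ = 18.83/2 = 9.416 mol/min.
Outlet amounts (n = n₀ + ν ξ):
  D: 105.8 − 2(9.416) = 86.97
  C: 0 + 1(9.416) = 9.416
  A: 0 + 1(9.416) = 9.416
  B: 97.55 (inert)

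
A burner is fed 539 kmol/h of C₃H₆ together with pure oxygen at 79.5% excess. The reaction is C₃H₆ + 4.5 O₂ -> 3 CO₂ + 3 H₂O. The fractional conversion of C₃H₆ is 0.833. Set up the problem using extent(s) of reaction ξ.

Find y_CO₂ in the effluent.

0.263

Stoichiometric O₂ = 4.5 × 539 = 2426 kmol/h; O₂ fed = 2426 × 1.795 = 4354 kmol/h.
Fuel reacted = 0.833 × 539 → ξ = 449 kmol/h.
Outlet (n = n₀ + ν ξ):
  C₃H₆: 539 − 1(449) = 90.01
  O₂: 4354 − 4.5(449) = 2333
  CO₂: 0 + 3(449) = 1347
  H₂O: 0 + 3(449) = 1347
Total out = 5117 kmol/h; y_CO₂ = 1347 / 5117 = 0.2632.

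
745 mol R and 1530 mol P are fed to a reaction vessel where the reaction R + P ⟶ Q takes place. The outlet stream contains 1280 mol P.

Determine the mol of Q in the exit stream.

For P: n = n₀ − 1ξ → 1280 = 1530 − 1ξ, giving ξ = 250 mol.
Outlet amounts (n = n₀ + ν ξ):
  R: 745 − 1(250) = 495
  P: 1530 − 1(250) = 1280
  Q: 0 + 1(250) = 250

250 mol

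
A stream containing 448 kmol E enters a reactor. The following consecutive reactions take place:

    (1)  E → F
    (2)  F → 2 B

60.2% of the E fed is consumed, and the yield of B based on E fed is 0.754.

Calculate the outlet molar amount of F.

101 kmol

Conversion of E: E consumed = 1ξ₁ = 0.602 × 448 → ξ₁ = 269.7 kmol.
Yield of B: 2ξ₂ / 448 = 0.754 → ξ₂ = 168.9 kmol.
Outlet amounts (n = n₀ + Σ ν·ξ):
  E: 448 − 1(269.7) = 178.3
  F: 0 + 1(269.7) − 1(168.9) = 100.8
  B: 0 + 2(168.9) = 337.8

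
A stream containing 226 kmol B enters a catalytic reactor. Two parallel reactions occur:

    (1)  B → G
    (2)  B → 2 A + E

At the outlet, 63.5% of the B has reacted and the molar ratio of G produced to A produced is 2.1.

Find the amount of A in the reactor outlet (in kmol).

Conversion of B: B consumed = 0.635 × 226 = 143.5 kmol = 1ξ₁ + 1ξ₂.
Selectivity: 1ξ₁ / (2ξ₂) = 2.1 → ξ₁ = 4.2 ξ₂.
Substitute: (1·4.2 + 1) ξ₂ = 143.5 → ξ₂ = 27.6 kmol, ξ₁ = 115.9 kmol.
Outlet amounts (n = n₀ + Σ ν·ξ):
  B: 226 − 1(115.9) − 1(27.6) = 82.49
  G: 0 + 1(115.9) = 115.9
  A: 0 + 2(27.6) = 55.2
  E: 0 + 1(27.6) = 27.6

55.2 kmol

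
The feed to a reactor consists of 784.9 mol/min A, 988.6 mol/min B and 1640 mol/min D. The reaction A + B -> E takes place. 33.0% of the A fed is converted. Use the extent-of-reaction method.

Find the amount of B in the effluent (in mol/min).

730 mol/min

A reacted = 0.33 × 784.9 = 259 mol/min; ν_A = −1, so ξ = 259/1 = 259 mol/min.
Outlet amounts (n = n₀ + ν ξ):
  A: 784.9 − 1(259) = 525.9
  B: 988.6 − 1(259) = 729.6
  E: 0 + 1(259) = 259
  D: 1640 (inert)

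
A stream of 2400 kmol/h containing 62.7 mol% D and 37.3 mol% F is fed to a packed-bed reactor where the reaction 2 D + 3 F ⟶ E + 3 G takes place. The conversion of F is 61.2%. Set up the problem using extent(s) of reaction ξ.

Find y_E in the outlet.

0.0824

F reacted = 0.612 × 895.2 = 547.9 kmol/h; ν_F = −3, so ξ = 547.9/3 = 182.6 kmol/h.
Outlet amounts (n = n₀ + ν ξ):
  D: 1505 − 2(182.6) = 1140
  F: 895.2 − 3(182.6) = 347.3
  E: 0 + 1(182.6) = 182.6
  G: 0 + 3(182.6) = 547.9
Total out = 2217 kmol/h; y_E = 182.6 / 2217 = 0.08236.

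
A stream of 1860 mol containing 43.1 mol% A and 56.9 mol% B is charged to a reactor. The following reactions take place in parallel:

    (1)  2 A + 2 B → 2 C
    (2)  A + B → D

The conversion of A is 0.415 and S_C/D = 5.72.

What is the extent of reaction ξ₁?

ξ₁ = 142 mol

Conversion of A: A consumed = 0.415 × 801.7 = 332.7 mol = 2ξ₁ + 1ξ₂.
Selectivity: 2ξ₁ / (1ξ₂) = 5.72 → ξ₁ = 2.86 ξ₂.
Substitute: (2·2.86 + 1) ξ₂ = 332.7 → ξ₂ = 49.51 mol, ξ₁ = 141.6 mol.
Outlet amounts (n = n₀ + Σ ν·ξ):
  A: 801.7 − 2(141.6) − 1(49.51) = 469
  B: 1058 − 2(141.6) − 1(49.51) = 725.7
  C: 0 + 2(141.6) = 283.2
  D: 0 + 1(49.51) = 49.51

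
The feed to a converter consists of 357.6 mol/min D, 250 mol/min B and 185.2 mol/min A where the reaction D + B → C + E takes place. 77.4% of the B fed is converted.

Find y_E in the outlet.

B reacted = 0.774 × 250 = 193.5 mol/min; ν_B = −1, so ξ = 193.5/1 = 193.5 mol/min.
Outlet amounts (n = n₀ + ν ξ):
  D: 357.6 − 1(193.5) = 164.1
  B: 250 − 1(193.5) = 56.5
  C: 0 + 1(193.5) = 193.5
  E: 0 + 1(193.5) = 193.5
  A: 185.2 (inert)
Total out = 792.8 mol/min; y_E = 193.5 / 792.8 = 0.2441.

0.244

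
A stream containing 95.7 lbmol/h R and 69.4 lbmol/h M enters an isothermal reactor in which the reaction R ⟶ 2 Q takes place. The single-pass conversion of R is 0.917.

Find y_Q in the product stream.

R reacted = 0.917 × 95.7 = 87.76 lbmol/h; ν_R = −1, so ξ = 87.76/1 = 87.76 lbmol/h.
Outlet amounts (n = n₀ + ν ξ):
  R: 95.7 − 1(87.76) = 7.943
  Q: 0 + 2(87.76) = 175.5
  M: 69.4 (inert)
Total out = 252.9 lbmol/h; y_Q = 175.5 / 252.9 = 0.6941.

0.694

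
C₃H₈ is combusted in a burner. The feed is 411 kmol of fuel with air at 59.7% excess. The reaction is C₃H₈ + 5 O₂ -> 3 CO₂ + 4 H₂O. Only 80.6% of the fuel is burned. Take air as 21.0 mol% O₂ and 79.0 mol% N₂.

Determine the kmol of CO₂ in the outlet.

994 kmol

Stoichiometric O₂ = 5 × 411 = 2055 kmol; O₂ fed = 2055 × 1.597 = 3282 kmol.
N₂ fed = 3282 × 79/21 = 12350 kmol.
Fuel reacted = 0.806 × 411 → ξ = 331.3 kmol.
Outlet (n = n₀ + ν ξ):
  C₃H₈: 411 − 1(331.3) = 79.73
  O₂: 3282 − 5(331.3) = 1626
  N₂: 12350 (inert)
  CO₂: 0 + 3(331.3) = 993.8
  H₂O: 0 + 4(331.3) = 1325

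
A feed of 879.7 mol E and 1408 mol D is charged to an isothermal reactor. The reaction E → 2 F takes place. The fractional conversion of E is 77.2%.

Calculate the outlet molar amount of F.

1360 mol

E reacted = 0.772 × 879.7 = 679.1 mol; ν_E = −1, so ξ = 679.1/1 = 679.1 mol.
Outlet amounts (n = n₀ + ν ξ):
  E: 879.7 − 1(679.1) = 200.6
  F: 0 + 2(679.1) = 1358
  D: 1408 (inert)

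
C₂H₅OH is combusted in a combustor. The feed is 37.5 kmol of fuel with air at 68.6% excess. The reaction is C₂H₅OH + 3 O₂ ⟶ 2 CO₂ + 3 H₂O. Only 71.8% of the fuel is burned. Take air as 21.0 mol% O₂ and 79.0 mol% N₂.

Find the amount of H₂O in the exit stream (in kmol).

Stoichiometric O₂ = 3 × 37.5 = 112.5 kmol; O₂ fed = 112.5 × 1.686 = 189.7 kmol.
N₂ fed = 189.7 × 79/21 = 713.5 kmol.
Fuel reacted = 0.718 × 37.5 → ξ = 26.92 kmol.
Outlet (n = n₀ + ν ξ):
  C₂H₅OH: 37.5 − 1(26.92) = 10.58
  O₂: 189.7 − 3(26.92) = 108.9
  N₂: 713.5 (inert)
  CO₂: 0 + 2(26.92) = 53.85
  H₂O: 0 + 3(26.92) = 80.77

80.8 kmol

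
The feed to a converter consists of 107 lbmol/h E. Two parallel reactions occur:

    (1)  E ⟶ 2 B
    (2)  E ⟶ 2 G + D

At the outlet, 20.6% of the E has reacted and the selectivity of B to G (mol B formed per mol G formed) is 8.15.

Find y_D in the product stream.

Conversion of E: E consumed = 0.206 × 107 = 22.04 lbmol/h = 1ξ₁ + 1ξ₂.
Selectivity: 2ξ₁ / (2ξ₂) = 8.15 → ξ₁ = 8.15 ξ₂.
Substitute: (1·8.15 + 1) ξ₂ = 22.04 → ξ₂ = 2.409 lbmol/h, ξ₁ = 19.63 lbmol/h.
Outlet amounts (n = n₀ + Σ ν·ξ):
  E: 107 − 1(19.63) − 1(2.409) = 84.96
  B: 0 + 2(19.63) = 39.27
  G: 0 + 2(2.409) = 4.818
  D: 0 + 1(2.409) = 2.409
Total out = 131.5 lbmol/h; y_D = 2.409 / 131.5 = 0.01833.

0.0183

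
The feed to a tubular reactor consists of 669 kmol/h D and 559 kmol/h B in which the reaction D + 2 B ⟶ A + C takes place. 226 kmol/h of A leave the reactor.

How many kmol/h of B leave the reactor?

For A: n = n₀ + 1ξ → 226 = 0 + 1ξ, giving ξ = 226 kmol/h.
Outlet amounts (n = n₀ + ν ξ):
  D: 669 − 1(226) = 443
  B: 559 − 2(226) = 107
  A: 0 + 1(226) = 226
  C: 0 + 1(226) = 226

107 kmol/h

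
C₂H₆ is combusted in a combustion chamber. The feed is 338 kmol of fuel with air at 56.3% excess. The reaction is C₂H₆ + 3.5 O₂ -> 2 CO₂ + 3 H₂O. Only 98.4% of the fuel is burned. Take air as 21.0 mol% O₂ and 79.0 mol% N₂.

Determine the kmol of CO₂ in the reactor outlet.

665 kmol

Stoichiometric O₂ = 3.5 × 338 = 1183 kmol; O₂ fed = 1183 × 1.563 = 1849 kmol.
N₂ fed = 1849 × 79/21 = 6956 kmol.
Fuel reacted = 0.984 × 338 → ξ = 332.6 kmol.
Outlet (n = n₀ + ν ξ):
  C₂H₆: 338 − 1(332.6) = 5.408
  O₂: 1849 − 3.5(332.6) = 685
  N₂: 6956 (inert)
  CO₂: 0 + 2(332.6) = 665.2
  H₂O: 0 + 3(332.6) = 997.8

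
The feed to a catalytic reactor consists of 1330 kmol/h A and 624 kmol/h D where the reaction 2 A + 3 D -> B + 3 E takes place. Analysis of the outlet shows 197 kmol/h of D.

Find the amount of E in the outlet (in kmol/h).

427 kmol/h

For D: n = n₀ − 3ξ → 197 = 624 − 3ξ, giving ξ = 142.3 kmol/h.
Outlet amounts (n = n₀ + ν ξ):
  A: 1330 − 2(142.3) = 1045
  D: 624 − 3(142.3) = 197
  B: 0 + 1(142.3) = 142.3
  E: 0 + 3(142.3) = 427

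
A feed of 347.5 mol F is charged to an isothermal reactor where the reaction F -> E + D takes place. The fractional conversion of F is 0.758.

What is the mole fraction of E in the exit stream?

F reacted = 0.758 × 347.5 = 263.4 mol; ν_F = −1, so ξ = 263.4/1 = 263.4 mol.
Outlet amounts (n = n₀ + ν ξ):
  F: 347.5 − 1(263.4) = 84.09
  E: 0 + 1(263.4) = 263.4
  D: 0 + 1(263.4) = 263.4
Total out = 610.9 mol; y_E = 263.4 / 610.9 = 0.4312.

0.431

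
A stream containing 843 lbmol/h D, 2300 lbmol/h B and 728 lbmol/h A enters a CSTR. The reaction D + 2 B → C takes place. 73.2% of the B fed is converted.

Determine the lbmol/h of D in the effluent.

B reacted = 0.732 × 2300 = 1684 lbmol/h; ν_B = −2, so ξ = 1684/2 = 841.8 lbmol/h.
Outlet amounts (n = n₀ + ν ξ):
  D: 843 − 1(841.8) = 1.2
  B: 2300 − 2(841.8) = 616.4
  C: 0 + 1(841.8) = 841.8
  A: 728 (inert)

1.2 lbmol/h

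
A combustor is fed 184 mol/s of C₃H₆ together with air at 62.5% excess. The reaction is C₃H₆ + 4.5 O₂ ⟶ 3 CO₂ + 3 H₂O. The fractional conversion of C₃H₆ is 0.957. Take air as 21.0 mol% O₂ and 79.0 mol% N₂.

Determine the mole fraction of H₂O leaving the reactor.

Stoichiometric O₂ = 4.5 × 184 = 828 mol/s; O₂ fed = 828 × 1.625 = 1346 mol/s.
N₂ fed = 1346 × 79/21 = 5062 mol/s.
Fuel reacted = 0.957 × 184 → ξ = 176.1 mol/s.
Outlet (n = n₀ + ν ξ):
  C₃H₆: 184 − 1(176.1) = 7.912
  O₂: 1346 − 4.5(176.1) = 553.1
  N₂: 5062 (inert)
  CO₂: 0 + 3(176.1) = 528.3
  H₂O: 0 + 3(176.1) = 528.3
Total out = 6679 mol/s; y_H₂O = 528.3 / 6679 = 0.07909.

0.0791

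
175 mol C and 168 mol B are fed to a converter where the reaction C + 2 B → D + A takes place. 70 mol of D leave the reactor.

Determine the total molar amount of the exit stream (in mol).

273 mol

For D: n = n₀ + 1ξ → 70 = 0 + 1ξ, giving ξ = 70 mol.
Outlet amounts (n = n₀ + ν ξ):
  C: 175 − 1(70) = 105
  B: 168 − 2(70) = 28
  D: 0 + 1(70) = 70
  A: 0 + 1(70) = 70
Total out = 105 + 28 + 70 + 70 = 273 mol.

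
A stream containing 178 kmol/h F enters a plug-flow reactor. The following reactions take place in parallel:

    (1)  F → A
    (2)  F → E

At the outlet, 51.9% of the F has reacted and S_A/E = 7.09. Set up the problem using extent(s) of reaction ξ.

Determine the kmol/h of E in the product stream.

Conversion of F: F consumed = 0.519 × 178 = 92.38 kmol/h = 1ξ₁ + 1ξ₂.
Selectivity: 1ξ₁ / (1ξ₂) = 7.09 → ξ₁ = 7.09 ξ₂.
Substitute: (1·7.09 + 1) ξ₂ = 92.38 → ξ₂ = 11.42 kmol/h, ξ₁ = 80.96 kmol/h.
Outlet amounts (n = n₀ + Σ ν·ξ):
  F: 178 − 1(80.96) − 1(11.42) = 85.62
  A: 0 + 1(80.96) = 80.96
  E: 0 + 1(11.42) = 11.42

11.4 kmol/h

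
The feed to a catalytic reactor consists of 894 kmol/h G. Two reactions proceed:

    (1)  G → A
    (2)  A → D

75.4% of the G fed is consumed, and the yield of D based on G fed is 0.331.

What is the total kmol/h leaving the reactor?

Conversion of G: G consumed = 1ξ₁ = 0.754 × 894 → ξ₁ = 674.1 kmol/h.
Yield of D: 1ξ₂ / 894 = 0.331 → ξ₂ = 295.9 kmol/h.
Outlet amounts (n = n₀ + Σ ν·ξ):
  G: 894 − 1(674.1) = 219.9
  A: 0 + 1(674.1) − 1(295.9) = 378.2
  D: 0 + 1(295.9) = 295.9
Total out = 219.9 + 378.2 + 295.9 = 894 kmol/h.

894 kmol/h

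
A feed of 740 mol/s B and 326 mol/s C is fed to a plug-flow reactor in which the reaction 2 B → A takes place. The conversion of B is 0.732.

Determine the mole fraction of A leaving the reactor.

0.341

B reacted = 0.732 × 740 = 541.7 mol/s; ν_B = −2, so ξ = 541.7/2 = 270.8 mol/s.
Outlet amounts (n = n₀ + ν ξ):
  B: 740 − 2(270.8) = 198.3
  A: 0 + 1(270.8) = 270.8
  C: 326 (inert)
Total out = 795.2 mol/s; y_A = 270.8 / 795.2 = 0.3406.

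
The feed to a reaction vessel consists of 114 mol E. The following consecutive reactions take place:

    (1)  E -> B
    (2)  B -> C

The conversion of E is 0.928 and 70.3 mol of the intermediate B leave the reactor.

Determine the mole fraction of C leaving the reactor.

Conversion of E: E consumed = 1ξ₁ = 0.928 × 114 → ξ₁ = 105.8 mol.
B balance: n_B = 0 + 1ξ₁ − 1ξ₂ = 70.3 → ξ₂ = (1·105.8 − 70.3)/1 = 35.49 mol.
Outlet amounts (n = n₀ + Σ ν·ξ):
  E: 114 − 1(105.8) = 8.208
  B: 0 + 1(105.8) − 1(35.49) = 70.3
  C: 0 + 1(35.49) = 35.49
Total out = 114 mol; y_C = 35.49 / 114 = 0.3113.

0.311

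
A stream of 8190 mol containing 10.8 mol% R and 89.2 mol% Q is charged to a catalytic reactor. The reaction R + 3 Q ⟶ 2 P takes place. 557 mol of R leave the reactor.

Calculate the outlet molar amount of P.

655 mol

For R: n = n₀ − 1ξ → 557 = 884.5 − 1ξ, giving ξ = 327.5 mol.
Outlet amounts (n = n₀ + ν ξ):
  R: 884.5 − 1(327.5) = 557
  Q: 7305 − 3(327.5) = 6323
  P: 0 + 2(327.5) = 655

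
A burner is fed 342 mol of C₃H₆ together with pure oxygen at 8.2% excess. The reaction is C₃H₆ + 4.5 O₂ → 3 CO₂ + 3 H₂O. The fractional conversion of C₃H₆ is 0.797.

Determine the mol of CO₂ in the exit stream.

Stoichiometric O₂ = 4.5 × 342 = 1539 mol; O₂ fed = 1539 × 1.082 = 1665 mol.
Fuel reacted = 0.797 × 342 → ξ = 272.6 mol.
Outlet (n = n₀ + ν ξ):
  C₃H₆: 342 − 1(272.6) = 69.43
  O₂: 1665 − 4.5(272.6) = 438.6
  CO₂: 0 + 3(272.6) = 817.7
  H₂O: 0 + 3(272.6) = 817.7

818 mol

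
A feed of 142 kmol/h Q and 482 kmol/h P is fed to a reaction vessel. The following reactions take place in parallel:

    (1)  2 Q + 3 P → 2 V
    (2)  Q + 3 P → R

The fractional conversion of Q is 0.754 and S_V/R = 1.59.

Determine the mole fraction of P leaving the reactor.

Conversion of Q: Q consumed = 0.754 × 142 = 107.1 kmol/h = 2ξ₁ + 1ξ₂.
Selectivity: 2ξ₁ / (1ξ₂) = 1.59 → ξ₁ = 0.795 ξ₂.
Substitute: (2·0.795 + 1) ξ₂ = 107.1 → ξ₂ = 41.34 kmol/h, ξ₁ = 32.86 kmol/h.
Outlet amounts (n = n₀ + Σ ν·ξ):
  Q: 142 − 2(32.86) − 1(41.34) = 34.93
  P: 482 − 3(32.86) − 3(41.34) = 259.4
  V: 0 + 2(32.86) = 65.73
  R: 0 + 1(41.34) = 41.34
Total out = 401.4 kmol/h; y_P = 259.4 / 401.4 = 0.6462.

0.646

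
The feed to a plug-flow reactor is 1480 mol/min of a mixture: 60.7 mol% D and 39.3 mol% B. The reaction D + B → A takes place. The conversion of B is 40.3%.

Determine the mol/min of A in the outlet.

234 mol/min

B reacted = 0.403 × 581.6 = 234.4 mol/min; ν_B = −1, so ξ = 234.4/1 = 234.4 mol/min.
Outlet amounts (n = n₀ + ν ξ):
  D: 898.4 − 1(234.4) = 664
  B: 581.6 − 1(234.4) = 347.2
  A: 0 + 1(234.4) = 234.4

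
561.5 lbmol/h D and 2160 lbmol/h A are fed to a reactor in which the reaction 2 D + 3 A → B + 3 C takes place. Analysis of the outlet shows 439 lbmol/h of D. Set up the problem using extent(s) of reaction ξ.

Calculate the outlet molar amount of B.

For D: n = n₀ − 2ξ → 439 = 561.5 − 2ξ, giving ξ = 61.25 lbmol/h.
Outlet amounts (n = n₀ + ν ξ):
  D: 561.5 − 2(61.25) = 439
  A: 2160 − 3(61.25) = 1976
  B: 0 + 1(61.25) = 61.25
  C: 0 + 3(61.25) = 183.8

61.2 lbmol/h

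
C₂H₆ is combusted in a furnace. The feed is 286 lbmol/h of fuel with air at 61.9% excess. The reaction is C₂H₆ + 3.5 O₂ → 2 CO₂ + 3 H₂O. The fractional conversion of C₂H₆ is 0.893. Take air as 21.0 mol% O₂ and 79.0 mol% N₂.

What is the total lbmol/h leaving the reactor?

Stoichiometric O₂ = 3.5 × 286 = 1001 lbmol/h; O₂ fed = 1001 × 1.619 = 1621 lbmol/h.
N₂ fed = 1621 × 79/21 = 6097 lbmol/h.
Fuel reacted = 0.893 × 286 → ξ = 255.4 lbmol/h.
Outlet (n = n₀ + ν ξ):
  C₂H₆: 286 − 1(255.4) = 30.6
  O₂: 1621 − 3.5(255.4) = 726.7
  N₂: 6097 (inert)
  CO₂: 0 + 2(255.4) = 510.8
  H₂O: 0 + 3(255.4) = 766.2
Total out = 30.6 + 726.7 + 6097 + 510.8 + 766.2 = 8131 lbmol/h.

8130 lbmol/h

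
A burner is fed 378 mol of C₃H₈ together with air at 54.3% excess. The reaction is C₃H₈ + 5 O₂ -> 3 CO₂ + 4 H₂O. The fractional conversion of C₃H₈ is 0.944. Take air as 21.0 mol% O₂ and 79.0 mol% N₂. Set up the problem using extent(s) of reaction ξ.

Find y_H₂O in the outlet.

Stoichiometric O₂ = 5 × 378 = 1890 mol; O₂ fed = 1890 × 1.543 = 2916 mol.
N₂ fed = 2916 × 79/21 = 10970 mol.
Fuel reacted = 0.944 × 378 → ξ = 356.8 mol.
Outlet (n = n₀ + ν ξ):
  C₃H₈: 378 − 1(356.8) = 21.17
  O₂: 2916 − 5(356.8) = 1132
  N₂: 10970 (inert)
  CO₂: 0 + 3(356.8) = 1070
  H₂O: 0 + 4(356.8) = 1427
Total out = 14620 mol; y_H₂O = 1427 / 14620 = 0.09762.

0.0976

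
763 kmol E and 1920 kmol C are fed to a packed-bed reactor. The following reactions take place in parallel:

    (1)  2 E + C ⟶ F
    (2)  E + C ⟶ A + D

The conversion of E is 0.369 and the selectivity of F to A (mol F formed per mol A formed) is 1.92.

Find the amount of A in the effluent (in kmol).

58.2 kmol

Conversion of E: E consumed = 0.369 × 763 = 281.5 kmol = 2ξ₁ + 1ξ₂.
Selectivity: 1ξ₁ / (1ξ₂) = 1.92 → ξ₁ = 1.92 ξ₂.
Substitute: (2·1.92 + 1) ξ₂ = 281.5 → ξ₂ = 58.17 kmol, ξ₁ = 111.7 kmol.
Outlet amounts (n = n₀ + Σ ν·ξ):
  E: 763 − 2(111.7) − 1(58.17) = 481.5
  C: 1920 − 1(111.7) − 1(58.17) = 1750
  F: 0 + 1(111.7) = 111.7
  A: 0 + 1(58.17) = 58.17
  D: 0 + 1(58.17) = 58.17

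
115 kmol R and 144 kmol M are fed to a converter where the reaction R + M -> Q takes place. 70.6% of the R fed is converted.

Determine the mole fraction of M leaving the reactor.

0.353

R reacted = 0.706 × 115 = 81.19 kmol; ν_R = −1, so ξ = 81.19/1 = 81.19 kmol.
Outlet amounts (n = n₀ + ν ξ):
  R: 115 − 1(81.19) = 33.81
  M: 144 − 1(81.19) = 62.81
  Q: 0 + 1(81.19) = 81.19
Total out = 177.8 kmol; y_M = 62.81 / 177.8 = 0.3532.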